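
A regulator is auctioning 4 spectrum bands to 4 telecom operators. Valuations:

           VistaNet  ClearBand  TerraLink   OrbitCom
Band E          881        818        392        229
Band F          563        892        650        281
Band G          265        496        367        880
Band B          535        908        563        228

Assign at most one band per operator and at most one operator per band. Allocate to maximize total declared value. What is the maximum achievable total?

Maximum total: $3319M

Optimal: VistaNet→Band E ($881M), ClearBand→Band B ($908M), TerraLink→Band F ($650M), OrbitCom→Band G ($880M) — total 881+908+650+880 = $3319M.
Column-greedy (each band in turn goes to its best remaining operator) gives $3216M, worse by 103.
Next-best assignment: VistaNet→Band E, ClearBand→Band F, TerraLink→Band B, OrbitCom→Band G = $3216M.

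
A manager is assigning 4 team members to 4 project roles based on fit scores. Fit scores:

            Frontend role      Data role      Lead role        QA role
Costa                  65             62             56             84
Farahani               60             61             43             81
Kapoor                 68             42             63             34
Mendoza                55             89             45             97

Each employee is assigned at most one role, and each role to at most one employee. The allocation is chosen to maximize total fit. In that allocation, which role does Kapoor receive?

Optimal: Costa→Frontend role (65 pts), Farahani→QA role (81 pts), Kapoor→Lead role (63 pts), Mendoza→Data role (89 pts) — total 65+81+63+89 = 298 pts.
Row-greedy (each employee in turn takes its best remaining role) gives 258 pts, worse by 40.
Next-best assignment: Costa→QA role, Farahani→Frontend role, Kapoor→Lead role, Mendoza→Data role = 296 pts.
Kapoor's own top role is Frontend role (68 pts), but forcing Kapoor→Frontend role and reassigning the rest optimally gives only 294 pts — worse by 4.

Kapoor receives Lead role.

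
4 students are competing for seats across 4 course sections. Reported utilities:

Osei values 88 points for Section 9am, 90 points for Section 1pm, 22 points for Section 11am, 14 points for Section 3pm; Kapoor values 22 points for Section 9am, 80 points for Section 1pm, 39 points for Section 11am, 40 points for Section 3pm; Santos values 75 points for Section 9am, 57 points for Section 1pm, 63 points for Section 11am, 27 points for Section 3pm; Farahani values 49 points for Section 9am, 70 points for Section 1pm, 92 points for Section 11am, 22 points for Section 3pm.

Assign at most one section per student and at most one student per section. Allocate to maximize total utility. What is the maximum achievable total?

Maximum total: 297 points

Optimal: Osei→Section 1pm (90 points), Kapoor→Section 3pm (40 points), Santos→Section 9am (75 points), Farahani→Section 11am (92 points) — total 90+40+75+92 = 297 points.
Column-greedy (each section in turn goes to its best remaining student) gives 287 points, worse by 10.
Swapping Osei↔Santos (Osei→Section 9am 88 points, Santos→Section 1pm 57 points) loses 20.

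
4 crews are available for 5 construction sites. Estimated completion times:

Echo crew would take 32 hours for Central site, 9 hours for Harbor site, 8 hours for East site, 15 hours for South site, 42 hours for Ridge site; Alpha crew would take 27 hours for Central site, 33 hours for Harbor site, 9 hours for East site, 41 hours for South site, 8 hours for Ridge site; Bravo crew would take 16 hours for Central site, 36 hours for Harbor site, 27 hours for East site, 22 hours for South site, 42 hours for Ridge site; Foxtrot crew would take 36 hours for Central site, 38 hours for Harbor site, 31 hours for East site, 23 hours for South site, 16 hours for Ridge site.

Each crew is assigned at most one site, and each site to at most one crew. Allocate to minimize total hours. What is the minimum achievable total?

Minimum total: 50 hours

Optimal: Echo crew→Harbor site (9 hours), Alpha crew→East site (9 hours), Bravo crew→Central site (16 hours), Foxtrot crew→Ridge site (16 hours) — total 9+9+16+16 = 50 hours.
Min-entry greedy (repeatedly take the single cheapest remaining cell) gives 55 hours, worse by 5.
Every other assignment is strictly worse.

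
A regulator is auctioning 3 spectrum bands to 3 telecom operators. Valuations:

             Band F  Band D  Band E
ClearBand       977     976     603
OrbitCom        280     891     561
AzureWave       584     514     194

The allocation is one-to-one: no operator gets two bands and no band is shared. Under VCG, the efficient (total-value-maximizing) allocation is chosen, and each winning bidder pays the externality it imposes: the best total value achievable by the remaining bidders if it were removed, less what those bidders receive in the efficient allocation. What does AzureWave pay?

AzureWave pays $331M.

Efficient allocation: ClearBand→Band D ($976M), OrbitCom→Band E ($561M), AzureWave→Band F ($584M); total welfare W = $2121M.
AzureWave receives Band F at value $584M, so the others get W − 584 = $1537M.
Without AzureWave: best allocation of the remaining 2 bidders over all 3 bands is ClearBand→Band F ($977M), OrbitCom→Band D ($891M), total $1868M.
VCG payment = (others' best without AzureWave) − (others' welfare with AzureWave) = 1868 − 1537 = $331M.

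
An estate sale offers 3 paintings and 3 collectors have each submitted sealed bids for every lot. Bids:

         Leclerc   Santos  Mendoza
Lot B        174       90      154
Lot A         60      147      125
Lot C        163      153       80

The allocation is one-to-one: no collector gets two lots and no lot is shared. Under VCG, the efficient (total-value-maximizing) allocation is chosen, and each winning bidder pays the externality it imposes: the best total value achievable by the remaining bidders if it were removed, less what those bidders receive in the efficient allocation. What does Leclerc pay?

Leclerc pays $6.

Efficient allocation: Leclerc→Lot C ($163), Santos→Lot A ($147), Mendoza→Lot B ($154); total welfare W = $464.
Leclerc receives Lot C at value $163, so the others get W − 163 = $301.
Without Leclerc: best allocation of the remaining 2 bidders over all 3 lots is Santos→Lot C ($153), Mendoza→Lot B ($154), total $307.
VCG payment = (others' best without Leclerc) − (others' welfare with Leclerc) = 307 − 301 = $6.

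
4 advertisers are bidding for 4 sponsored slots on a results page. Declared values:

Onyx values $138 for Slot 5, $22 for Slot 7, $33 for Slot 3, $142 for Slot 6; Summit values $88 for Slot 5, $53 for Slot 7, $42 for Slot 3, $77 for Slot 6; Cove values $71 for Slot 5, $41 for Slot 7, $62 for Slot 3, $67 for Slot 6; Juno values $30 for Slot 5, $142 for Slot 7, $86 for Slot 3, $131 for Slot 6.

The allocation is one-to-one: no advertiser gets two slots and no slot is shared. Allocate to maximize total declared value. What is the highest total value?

This is the linear assignment problem.
Optimal: Onyx→Slot 6 ($142), Summit→Slot 5 ($88), Cove→Slot 3 ($62), Juno→Slot 7 ($142) — total 142+88+62+142 = $434.
Column-greedy (each slot in turn goes to its best remaining advertiser) gives $419, worse by 15.

Max total: $434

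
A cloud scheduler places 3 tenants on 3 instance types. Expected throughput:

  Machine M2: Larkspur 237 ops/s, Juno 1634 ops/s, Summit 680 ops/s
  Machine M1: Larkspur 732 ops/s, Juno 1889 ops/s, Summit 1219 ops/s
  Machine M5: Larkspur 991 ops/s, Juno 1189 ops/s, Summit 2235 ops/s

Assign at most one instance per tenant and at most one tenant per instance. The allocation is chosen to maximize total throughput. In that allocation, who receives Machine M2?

Juno receives Machine M2.

Optimal: Larkspur→Machine M1 (732 ops/s), Juno→Machine M2 (1634 ops/s), Summit→Machine M5 (2235 ops/s) — total 732+1634+2235 = 4601 ops/s.
Row-greedy (each tenant in turn takes its best remaining instance) gives 3560 ops/s, worse by 1041.
Next-best assignment: Larkspur→Machine M2, Juno→Machine M1, Summit→Machine M5 = 4361 ops/s.
No other one-to-one assignment exceeds 4601 ops/s.
Juno's own top instance is Machine M1 (1889 ops/s), but forcing Juno→Machine M1 and reassigning the rest optimally gives only 4361 ops/s — worse by 240.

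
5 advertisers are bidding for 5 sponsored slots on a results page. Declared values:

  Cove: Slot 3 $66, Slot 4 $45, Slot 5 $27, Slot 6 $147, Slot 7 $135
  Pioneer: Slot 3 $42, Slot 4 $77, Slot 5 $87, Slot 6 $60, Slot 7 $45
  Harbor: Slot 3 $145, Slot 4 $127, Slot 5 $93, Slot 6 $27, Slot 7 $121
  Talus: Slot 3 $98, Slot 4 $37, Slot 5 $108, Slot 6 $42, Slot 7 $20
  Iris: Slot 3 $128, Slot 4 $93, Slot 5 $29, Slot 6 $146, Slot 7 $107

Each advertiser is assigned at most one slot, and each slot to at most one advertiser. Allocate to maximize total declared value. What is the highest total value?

Max total: $611

Optimal: Cove→Slot 7 ($135), Pioneer→Slot 4 ($77), Harbor→Slot 3 ($145), Talus→Slot 5 ($108), Iris→Slot 6 ($146) — total 135+77+145+108+146 = $611.
Row-greedy (each advertiser in turn takes its best remaining slot) gives $523, worse by 88.
Next-best assignment: Cove→Slot 7, Pioneer→Slot 5, Harbor→Slot 4, Talus→Slot 3, Iris→Slot 6 = $593.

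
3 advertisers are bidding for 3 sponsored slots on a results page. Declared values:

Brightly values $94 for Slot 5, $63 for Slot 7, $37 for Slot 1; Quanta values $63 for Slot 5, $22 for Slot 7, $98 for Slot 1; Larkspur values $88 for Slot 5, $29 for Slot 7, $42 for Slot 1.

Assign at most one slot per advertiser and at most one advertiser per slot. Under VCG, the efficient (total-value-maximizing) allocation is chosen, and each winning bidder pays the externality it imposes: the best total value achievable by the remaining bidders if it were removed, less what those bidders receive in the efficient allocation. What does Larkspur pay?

Larkspur pays $31.

Efficient allocation: Brightly→Slot 7 ($63), Quanta→Slot 1 ($98), Larkspur→Slot 5 ($88); total welfare W = $249.
Larkspur receives Slot 5 at value $88, so the others get W − 88 = $161.
Without Larkspur: best allocation of the remaining 2 bidders over all 3 slots is Brightly→Slot 5 ($94), Quanta→Slot 1 ($98), total $192.
VCG payment = (others' best without Larkspur) − (others' welfare with Larkspur) = 192 − 161 = $31.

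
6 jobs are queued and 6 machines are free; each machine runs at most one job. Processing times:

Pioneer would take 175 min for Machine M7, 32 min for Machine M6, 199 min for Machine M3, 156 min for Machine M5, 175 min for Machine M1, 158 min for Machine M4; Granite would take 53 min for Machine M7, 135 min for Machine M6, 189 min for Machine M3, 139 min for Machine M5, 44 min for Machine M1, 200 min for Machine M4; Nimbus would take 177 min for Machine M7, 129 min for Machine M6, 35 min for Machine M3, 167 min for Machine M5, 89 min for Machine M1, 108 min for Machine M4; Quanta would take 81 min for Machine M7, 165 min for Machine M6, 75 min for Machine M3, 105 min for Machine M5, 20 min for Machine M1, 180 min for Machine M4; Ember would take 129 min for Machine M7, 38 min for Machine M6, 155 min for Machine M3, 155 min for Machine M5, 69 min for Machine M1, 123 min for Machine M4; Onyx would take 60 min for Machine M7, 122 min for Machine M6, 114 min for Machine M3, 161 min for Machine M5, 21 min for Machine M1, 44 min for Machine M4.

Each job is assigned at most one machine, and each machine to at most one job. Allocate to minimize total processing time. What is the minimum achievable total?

Optimal: Pioneer→Machine M6 (32 min), Granite→Machine M7 (53 min), Nimbus→Machine M3 (35 min), Quanta→Machine M5 (105 min), Ember→Machine M1 (69 min), Onyx→Machine M4 (44 min) — total 32+53+35+105+69+44 = 338 min.
Min-entry greedy (repeatedly take the single cheapest remaining cell) gives 339 min, worse by 1.

Minimum total: 338 min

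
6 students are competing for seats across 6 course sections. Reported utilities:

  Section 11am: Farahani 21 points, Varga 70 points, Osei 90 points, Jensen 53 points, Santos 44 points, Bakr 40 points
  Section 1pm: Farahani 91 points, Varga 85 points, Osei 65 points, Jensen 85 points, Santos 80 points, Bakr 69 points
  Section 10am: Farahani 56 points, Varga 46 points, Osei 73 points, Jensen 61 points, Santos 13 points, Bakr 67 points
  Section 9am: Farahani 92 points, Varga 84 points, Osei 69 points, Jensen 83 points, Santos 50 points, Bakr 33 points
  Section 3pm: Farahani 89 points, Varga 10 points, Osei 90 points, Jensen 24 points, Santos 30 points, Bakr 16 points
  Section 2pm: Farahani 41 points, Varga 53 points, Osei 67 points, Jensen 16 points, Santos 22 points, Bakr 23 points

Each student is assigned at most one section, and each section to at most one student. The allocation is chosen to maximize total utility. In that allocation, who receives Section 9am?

This is the linear assignment problem.
Optimal: Farahani→Section 3pm (89 points), Varga→Section 2pm (53 points), Osei→Section 11am (90 points), Jensen→Section 9am (83 points), Santos→Section 1pm (80 points), Bakr→Section 10am (67 points) — total 89+53+90+83+80+67 = 462 points.
Column-greedy (each section in turn goes to its best remaining student) gives 378 points, worse by 84.
Next-best assignment: Farahani→Section 3pm, Varga→Section 11am, Osei→Section 2pm, Jensen→Section 9am, Santos→Section 1pm, Bakr→Section 10am = 456 points.
Jensen's own top section is Section 1pm (85 points), but forcing Jensen→Section 1pm and reassigning the rest optimally gives only 437 points — worse by 25.

Jensen receives Section 9am.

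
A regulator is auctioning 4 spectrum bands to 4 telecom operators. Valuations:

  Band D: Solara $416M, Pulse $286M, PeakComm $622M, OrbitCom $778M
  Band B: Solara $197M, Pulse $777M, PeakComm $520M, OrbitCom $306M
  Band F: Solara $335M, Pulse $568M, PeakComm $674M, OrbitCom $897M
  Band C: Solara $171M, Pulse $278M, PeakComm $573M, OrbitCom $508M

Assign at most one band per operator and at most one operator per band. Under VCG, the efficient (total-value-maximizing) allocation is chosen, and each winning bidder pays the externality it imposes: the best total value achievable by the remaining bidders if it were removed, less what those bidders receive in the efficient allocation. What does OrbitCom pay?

OrbitCom pays $101M.

Efficient allocation: Solara→Band D ($416M), Pulse→Band B ($777M), PeakComm→Band C ($573M), OrbitCom→Band F ($897M); total welfare W = $2663M.
OrbitCom receives Band F at value $897M, so the others get W − 897 = $1766M.
Without OrbitCom: best allocation of the remaining 3 bidders over all 4 bands is Solara→Band D ($416M), Pulse→Band B ($777M), PeakComm→Band F ($674M), total $1867M.
VCG payment = (others' best without OrbitCom) − (others' welfare with OrbitCom) = 1867 − 1766 = $101M.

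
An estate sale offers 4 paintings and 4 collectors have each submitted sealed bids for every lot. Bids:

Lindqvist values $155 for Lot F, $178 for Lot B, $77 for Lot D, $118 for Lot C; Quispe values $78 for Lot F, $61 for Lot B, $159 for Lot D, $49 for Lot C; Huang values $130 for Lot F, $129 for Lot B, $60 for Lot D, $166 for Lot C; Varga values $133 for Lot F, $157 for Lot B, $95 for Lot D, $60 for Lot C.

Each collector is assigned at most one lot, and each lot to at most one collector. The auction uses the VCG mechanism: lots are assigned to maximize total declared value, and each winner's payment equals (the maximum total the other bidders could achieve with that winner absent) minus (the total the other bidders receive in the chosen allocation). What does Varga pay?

Efficient allocation: Lindqvist→Lot F ($155), Quispe→Lot D ($159), Huang→Lot C ($166), Varga→Lot B ($157); total welfare W = $637.
Varga receives Lot B at value $157, so the others get W − 157 = $480.
Without Varga: best allocation of the remaining 3 bidders over all 4 lots is Lindqvist→Lot B ($178), Quispe→Lot D ($159), Huang→Lot C ($166), total $503.
VCG payment = (others' best without Varga) − (others' welfare with Varga) = 503 − 480 = $23.

Varga pays $23.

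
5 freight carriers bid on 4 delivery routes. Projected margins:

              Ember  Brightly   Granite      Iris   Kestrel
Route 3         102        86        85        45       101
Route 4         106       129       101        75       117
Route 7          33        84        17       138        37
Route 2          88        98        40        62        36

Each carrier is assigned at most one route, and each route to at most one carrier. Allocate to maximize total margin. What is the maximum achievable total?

Optimal: Kestrel→Route 3 ($101k), Brightly→Route 4 ($129k), Iris→Route 7 ($138k), Ember→Route 2 ($88k) — total 101+129+138+88 = $456k.
Column-greedy (each route in turn goes to its best remaining carrier) gives $409k, worse by 47.
Swapping Ember↔Brightly (Ember→Route 4 $106k, Brightly→Route 2 $98k) loses 13.

Max total: $456k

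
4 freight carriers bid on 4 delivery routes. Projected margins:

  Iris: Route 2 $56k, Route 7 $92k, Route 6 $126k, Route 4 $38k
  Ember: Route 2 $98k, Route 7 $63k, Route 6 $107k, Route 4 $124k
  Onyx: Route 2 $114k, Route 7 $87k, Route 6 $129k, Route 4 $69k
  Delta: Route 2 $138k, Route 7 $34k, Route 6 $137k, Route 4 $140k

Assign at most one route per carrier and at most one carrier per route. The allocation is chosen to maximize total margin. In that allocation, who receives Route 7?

Iris receives Route 7.

Optimal: Iris→Route 7 ($92k), Ember→Route 4 ($124k), Onyx→Route 6 ($129k), Delta→Route 2 ($138k) — total 92+124+129+138 = $483k.
Max-entry greedy (repeatedly take the single best remaining cell) gives $459k, worse by 24.
Swapping Ember↔Delta (Ember→Route 2 $98k, Delta→Route 4 $140k) loses 24.
Checked against all permutations: $483k is optimal.
Iris's own top route is Route 6 ($126k), but forcing Iris→Route 6 and reassigning the rest optimally gives only $475k — worse by 8.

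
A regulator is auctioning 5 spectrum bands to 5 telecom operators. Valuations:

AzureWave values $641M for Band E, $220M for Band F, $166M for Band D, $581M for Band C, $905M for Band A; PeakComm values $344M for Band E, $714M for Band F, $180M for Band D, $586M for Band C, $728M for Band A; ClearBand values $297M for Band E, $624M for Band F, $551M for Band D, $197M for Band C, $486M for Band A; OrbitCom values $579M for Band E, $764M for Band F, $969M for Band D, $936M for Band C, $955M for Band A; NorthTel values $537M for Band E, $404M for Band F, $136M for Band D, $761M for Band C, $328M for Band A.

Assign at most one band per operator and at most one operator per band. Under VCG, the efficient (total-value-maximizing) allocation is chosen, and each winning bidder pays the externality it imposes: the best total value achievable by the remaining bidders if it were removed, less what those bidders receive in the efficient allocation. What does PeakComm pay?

PeakComm pays $264M.

Efficient allocation: AzureWave→Band E ($641M), PeakComm→Band A ($728M), ClearBand→Band F ($624M), OrbitCom→Band D ($969M), NorthTel→Band C ($761M); total welfare W = $3723M.
PeakComm receives Band A at value $728M, so the others get W − 728 = $2995M.
Without PeakComm: best allocation of the remaining 4 bidders over all 5 bands is AzureWave→Band A ($905M), ClearBand→Band F ($624M), OrbitCom→Band D ($969M), NorthTel→Band C ($761M), total $3259M.
VCG payment = (others' best without PeakComm) − (others' welfare with PeakComm) = 3259 − 2995 = $264M.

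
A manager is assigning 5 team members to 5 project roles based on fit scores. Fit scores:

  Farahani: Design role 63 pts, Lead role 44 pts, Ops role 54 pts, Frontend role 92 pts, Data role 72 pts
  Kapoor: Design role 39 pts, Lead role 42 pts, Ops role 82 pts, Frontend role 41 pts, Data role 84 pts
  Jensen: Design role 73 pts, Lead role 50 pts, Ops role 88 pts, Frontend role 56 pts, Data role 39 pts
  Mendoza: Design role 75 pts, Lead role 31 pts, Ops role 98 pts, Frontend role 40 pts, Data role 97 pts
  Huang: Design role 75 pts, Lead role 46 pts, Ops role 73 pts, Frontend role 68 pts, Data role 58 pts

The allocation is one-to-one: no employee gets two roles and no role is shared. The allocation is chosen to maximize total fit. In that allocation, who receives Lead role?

This is the linear assignment problem.
Optimal: Farahani→Frontend role (92 pts), Kapoor→Data role (84 pts), Jensen→Lead role (50 pts), Mendoza→Ops role (98 pts), Huang→Design role (75 pts) — total 92+84+50+98+75 = 399 pts.
Jensen's own top role is Ops role (88 pts), but forcing Jensen→Ops role and reassigning the rest optimally gives only 394 pts — worse by 5.

Jensen receives Lead role.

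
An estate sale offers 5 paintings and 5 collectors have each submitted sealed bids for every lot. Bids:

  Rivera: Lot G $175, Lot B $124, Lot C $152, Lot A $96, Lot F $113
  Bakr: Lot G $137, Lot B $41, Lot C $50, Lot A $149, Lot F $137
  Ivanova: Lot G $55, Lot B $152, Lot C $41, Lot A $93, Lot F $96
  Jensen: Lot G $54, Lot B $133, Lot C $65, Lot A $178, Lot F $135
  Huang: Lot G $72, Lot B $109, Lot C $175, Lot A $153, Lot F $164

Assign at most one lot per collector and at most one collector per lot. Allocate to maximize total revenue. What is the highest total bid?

Optimal: Rivera→Lot G ($175), Bakr→Lot F ($137), Ivanova→Lot B ($152), Jensen→Lot A ($178), Huang→Lot C ($175) — total 175+137+152+178+175 = $817.
Row-greedy (each collector in turn takes its best remaining lot) gives $786, worse by 31.
Next-best assignment: Rivera→Lot G, Bakr→Lot A, Ivanova→Lot B, Jensen→Lot F, Huang→Lot C = $786.

Maximum total: $817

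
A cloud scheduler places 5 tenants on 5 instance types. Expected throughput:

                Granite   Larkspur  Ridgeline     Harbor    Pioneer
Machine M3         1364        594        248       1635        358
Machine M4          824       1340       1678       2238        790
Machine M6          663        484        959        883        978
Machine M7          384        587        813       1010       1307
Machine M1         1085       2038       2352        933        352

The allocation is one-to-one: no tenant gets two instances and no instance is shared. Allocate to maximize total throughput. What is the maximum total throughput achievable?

Optimal: Granite→Machine M3 (1364 ops/s), Larkspur→Machine M1 (2038 ops/s), Ridgeline→Machine M6 (959 ops/s), Harbor→Machine M4 (2238 ops/s), Pioneer→Machine M7 (1307 ops/s) — total 1364+2038+959+2238+1307 = 7906 ops/s.
Row-greedy (each tenant in turn takes its best remaining instance) gives 7068 ops/s, worse by 838.

Maximum total: 7906 ops/s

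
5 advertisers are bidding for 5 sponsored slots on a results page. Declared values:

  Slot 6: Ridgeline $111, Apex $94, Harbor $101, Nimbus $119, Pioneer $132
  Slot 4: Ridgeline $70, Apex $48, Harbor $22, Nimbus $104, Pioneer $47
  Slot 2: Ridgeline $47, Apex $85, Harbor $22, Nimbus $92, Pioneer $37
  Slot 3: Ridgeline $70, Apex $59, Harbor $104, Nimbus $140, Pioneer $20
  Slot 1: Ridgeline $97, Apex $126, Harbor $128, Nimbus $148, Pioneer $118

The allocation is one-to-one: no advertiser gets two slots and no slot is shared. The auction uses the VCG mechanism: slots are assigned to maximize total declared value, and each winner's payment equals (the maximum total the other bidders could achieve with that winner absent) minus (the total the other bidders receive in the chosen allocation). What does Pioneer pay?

Efficient allocation: Ridgeline→Slot 4 ($70), Apex→Slot 2 ($85), Harbor→Slot 1 ($128), Nimbus→Slot 3 ($140), Pioneer→Slot 6 ($132); total welfare W = $555.
Pioneer receives Slot 6 at value $132, so the others get W − 132 = $423.
Without Pioneer: best allocation of the remaining 4 bidders over all 5 slots is Ridgeline→Slot 6 ($111), Apex→Slot 2 ($85), Harbor→Slot 1 ($128), Nimbus→Slot 3 ($140), total $464.
VCG payment = (others' best without Pioneer) − (others' welfare with Pioneer) = 464 − 423 = $41.

Pioneer pays $41.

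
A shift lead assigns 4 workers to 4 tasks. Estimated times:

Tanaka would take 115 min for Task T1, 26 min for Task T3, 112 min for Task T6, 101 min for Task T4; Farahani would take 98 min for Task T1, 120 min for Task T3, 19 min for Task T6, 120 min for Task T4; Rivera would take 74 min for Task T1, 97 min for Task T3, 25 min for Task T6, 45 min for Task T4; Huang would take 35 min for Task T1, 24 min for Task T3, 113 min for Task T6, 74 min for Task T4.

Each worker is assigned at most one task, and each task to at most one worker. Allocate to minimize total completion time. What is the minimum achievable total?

This is the linear assignment problem.
Optimal: Tanaka→Task T3 (26 min), Farahani→Task T6 (19 min), Rivera→Task T4 (45 min), Huang→Task T1 (35 min) — total 26+19+45+35 = 125 min.
Min-entry greedy (repeatedly take the single cheapest remaining cell) gives 203 min, worse by 78.
Every other assignment is strictly worse.

Min total: 125 min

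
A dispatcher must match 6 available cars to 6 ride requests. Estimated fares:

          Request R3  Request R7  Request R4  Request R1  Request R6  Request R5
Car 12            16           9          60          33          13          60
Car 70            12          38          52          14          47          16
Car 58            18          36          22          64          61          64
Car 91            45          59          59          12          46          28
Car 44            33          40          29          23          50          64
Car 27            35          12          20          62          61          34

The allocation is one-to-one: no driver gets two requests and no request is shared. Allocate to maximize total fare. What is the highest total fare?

Max total: $332

This is the linear assignment problem.
Optimal: Car 12→Request R4 ($60), Car 70→Request R7 ($38), Car 58→Request R1 ($64), Car 91→Request R3 ($45), Car 44→Request R5 ($64), Car 27→Request R6 ($61) — total 60+38+64+45+64+61 = $332.
Max-entry greedy (repeatedly take the single best remaining cell) gives $320, worse by 12.
Next-best assignment: Car 12→Request R4, Car 70→Request R7, Car 58→Request R6, Car 91→Request R3, Car 44→Request R5, Car 27→Request R1 = $330.
No other one-to-one assignment exceeds $332.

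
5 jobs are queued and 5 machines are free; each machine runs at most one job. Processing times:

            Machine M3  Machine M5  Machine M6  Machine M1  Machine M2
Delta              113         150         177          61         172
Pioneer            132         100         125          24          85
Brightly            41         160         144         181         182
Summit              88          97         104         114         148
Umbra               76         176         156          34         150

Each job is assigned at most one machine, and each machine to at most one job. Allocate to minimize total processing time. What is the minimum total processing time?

This is the linear assignment problem.
Optimal: Delta→Machine M5 (150 min), Pioneer→Machine M2 (85 min), Brightly→Machine M3 (41 min), Summit→Machine M6 (104 min), Umbra→Machine M1 (34 min) — total 150+85+41+104+34 = 414 min.
Column-greedy (each machine in turn goes to its cheapest remaining job) gives 469 min, worse by 55.
Swapping Brightly↔Delta (Brightly→Machine M5 160 min, Delta→Machine M3 113 min) adds 82.

Minimum total: 414 min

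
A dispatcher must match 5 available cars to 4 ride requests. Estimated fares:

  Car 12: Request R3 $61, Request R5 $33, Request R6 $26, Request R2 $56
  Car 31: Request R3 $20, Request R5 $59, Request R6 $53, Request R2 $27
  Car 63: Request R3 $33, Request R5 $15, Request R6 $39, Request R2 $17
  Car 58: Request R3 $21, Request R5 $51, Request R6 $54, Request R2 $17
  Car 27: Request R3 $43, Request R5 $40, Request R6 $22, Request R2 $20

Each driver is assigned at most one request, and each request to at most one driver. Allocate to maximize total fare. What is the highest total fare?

Optimal: Car 27→Request R3 ($43), Car 31→Request R5 ($59), Car 58→Request R6 ($54), Car 12→Request R2 ($56) — total 43+59+54+56 = $212.
Column-greedy (each request in turn goes to its best remaining driver) gives $194, worse by 18.
Next-best assignment: Car 27→Request R3, Car 58→Request R5, Car 31→Request R6, Car 12→Request R2 = $203.
Swapping Car 31↔Car 12 (Car 31→Request R2 $27, Car 12→Request R5 $33) loses 55.
Checked against all permutations: $212 is optimal.

Max total: $212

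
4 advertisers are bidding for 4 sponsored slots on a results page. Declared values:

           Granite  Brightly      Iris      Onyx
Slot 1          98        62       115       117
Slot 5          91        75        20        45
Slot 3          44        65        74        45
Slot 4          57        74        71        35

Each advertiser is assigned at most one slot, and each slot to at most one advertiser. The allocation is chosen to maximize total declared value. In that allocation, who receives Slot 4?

Optimal: Granite→Slot 5 ($91), Brightly→Slot 4 ($74), Iris→Slot 3 ($74), Onyx→Slot 1 ($117) — total 91+74+74+117 = $356.
Row-greedy (each advertiser in turn takes its best remaining slot) gives $282, worse by 74.
Next-best assignment: Granite→Slot 5, Brightly→Slot 3, Iris→Slot 4, Onyx→Slot 1 = $344.
Brightly's own top slot is Slot 5 ($75), but forcing Brightly→Slot 5 and reassigning the rest optimally gives only $323 — worse by 33.

Brightly receives Slot 4.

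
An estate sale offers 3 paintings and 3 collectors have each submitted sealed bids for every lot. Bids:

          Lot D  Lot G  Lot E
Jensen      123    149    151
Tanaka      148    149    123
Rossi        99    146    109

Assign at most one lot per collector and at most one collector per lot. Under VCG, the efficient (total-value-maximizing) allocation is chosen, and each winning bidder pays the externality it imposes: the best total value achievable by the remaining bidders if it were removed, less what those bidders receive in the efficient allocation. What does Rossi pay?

Efficient allocation: Jensen→Lot E ($151), Tanaka→Lot D ($148), Rossi→Lot G ($146); total welfare W = $445.
Rossi receives Lot G at value $146, so the others get W − 146 = $299.
Without Rossi: best allocation of the remaining 2 bidders over all 3 lots is Jensen→Lot E ($151), Tanaka→Lot G ($149), total $300.
VCG payment = (others' best without Rossi) − (others' welfare with Rossi) = 300 − 299 = $1.

Rossi pays $1.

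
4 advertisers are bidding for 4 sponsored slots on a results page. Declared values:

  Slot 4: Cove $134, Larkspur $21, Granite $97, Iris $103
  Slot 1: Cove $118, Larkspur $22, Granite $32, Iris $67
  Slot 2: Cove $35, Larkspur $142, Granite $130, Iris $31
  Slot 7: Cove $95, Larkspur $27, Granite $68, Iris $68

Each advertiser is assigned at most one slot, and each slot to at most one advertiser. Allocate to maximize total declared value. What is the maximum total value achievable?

Max total: $431

This is a one-to-one assignment (maximum-weight bipartite matching).
Optimal: Cove→Slot 1 ($118), Larkspur→Slot 2 ($142), Granite→Slot 7 ($68), Iris→Slot 4 ($103) — total 118+142+68+103 = $431.
Swapping Granite↔Iris (Granite→Slot 4 $97, Iris→Slot 7 $68) loses 6.
No other one-to-one assignment exceeds $431.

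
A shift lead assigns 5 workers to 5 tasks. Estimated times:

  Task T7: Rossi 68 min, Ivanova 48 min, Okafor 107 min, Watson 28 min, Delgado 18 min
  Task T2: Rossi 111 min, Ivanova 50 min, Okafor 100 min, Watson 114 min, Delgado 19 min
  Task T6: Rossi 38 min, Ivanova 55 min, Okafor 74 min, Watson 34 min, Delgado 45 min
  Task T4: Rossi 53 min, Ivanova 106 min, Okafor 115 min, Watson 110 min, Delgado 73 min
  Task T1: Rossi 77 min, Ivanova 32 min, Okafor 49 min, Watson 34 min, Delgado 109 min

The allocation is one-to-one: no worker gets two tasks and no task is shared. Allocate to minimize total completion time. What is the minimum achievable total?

Optimal: Rossi→Task T4 (53 min), Ivanova→Task T7 (48 min), Okafor→Task T1 (49 min), Watson→Task T6 (34 min), Delgado→Task T2 (19 min) — total 53+48+49+34+19 = 203 min.
Row-greedy (each worker in turn takes its cheapest remaining task) gives 271 min, worse by 68.

Min total: 203 min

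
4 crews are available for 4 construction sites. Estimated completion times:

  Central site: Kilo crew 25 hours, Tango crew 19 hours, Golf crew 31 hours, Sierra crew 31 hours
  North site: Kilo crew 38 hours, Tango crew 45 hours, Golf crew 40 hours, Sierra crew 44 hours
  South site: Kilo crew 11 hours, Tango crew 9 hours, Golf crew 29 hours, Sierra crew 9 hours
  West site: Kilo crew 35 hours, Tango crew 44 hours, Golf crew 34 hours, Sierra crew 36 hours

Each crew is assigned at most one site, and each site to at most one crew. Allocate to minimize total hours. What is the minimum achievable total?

Optimal: Kilo crew→North site (38 hours), Tango crew→Central site (19 hours), Golf crew→West site (34 hours), Sierra crew→South site (9 hours) — total 38+19+34+9 = 100 hours.
Min-entry greedy (repeatedly take the single cheapest remaining cell) gives 112 hours, worse by 12.
Swapping Sierra crew↔Golf crew (Sierra crew→West site 36 hours, Golf crew→South site 29 hours) adds 22.

Min total: 100 hours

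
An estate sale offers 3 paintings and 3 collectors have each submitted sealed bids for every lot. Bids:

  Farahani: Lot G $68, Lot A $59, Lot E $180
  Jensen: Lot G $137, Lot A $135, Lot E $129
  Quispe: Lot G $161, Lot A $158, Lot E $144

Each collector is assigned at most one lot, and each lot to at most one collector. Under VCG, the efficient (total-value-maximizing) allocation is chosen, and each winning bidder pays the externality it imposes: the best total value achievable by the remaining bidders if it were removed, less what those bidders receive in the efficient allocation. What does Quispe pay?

Quispe pays $2.

Efficient allocation: Farahani→Lot E ($180), Jensen→Lot A ($135), Quispe→Lot G ($161); total welfare W = $476.
Quispe receives Lot G at value $161, so the others get W − 161 = $315.
Without Quispe: best allocation of the remaining 2 bidders over all 3 lots is Farahani→Lot E ($180), Jensen→Lot G ($137), total $317.
VCG payment = (others' best without Quispe) − (others' welfare with Quispe) = 317 − 315 = $2.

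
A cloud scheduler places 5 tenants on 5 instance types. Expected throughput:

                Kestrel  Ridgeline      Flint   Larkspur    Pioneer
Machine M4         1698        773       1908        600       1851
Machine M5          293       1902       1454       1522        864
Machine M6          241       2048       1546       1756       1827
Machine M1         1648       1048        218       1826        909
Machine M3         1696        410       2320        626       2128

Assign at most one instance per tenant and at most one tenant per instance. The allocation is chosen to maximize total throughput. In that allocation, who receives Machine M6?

This is a one-to-one assignment (maximum-weight bipartite matching).
Optimal: Kestrel→Machine M4 (1698 ops/s), Ridgeline→Machine M5 (1902 ops/s), Flint→Machine M3 (2320 ops/s), Larkspur→Machine M1 (1826 ops/s), Pioneer→Machine M6 (1827 ops/s) — total 1698+1902+2320+1826+1827 = 9573 ops/s.
Row-greedy (each tenant in turn takes its best remaining instance) gives 8756 ops/s, worse by 817.
Next-best assignment: Kestrel→Machine M1, Ridgeline→Machine M5, Flint→Machine M3, Larkspur→Machine M6, Pioneer→Machine M4 = 9477 ops/s.
Checked against all permutations: 9573 ops/s is optimal.
Pioneer's own top instance is Machine M3 (2128 ops/s), but forcing Pioneer→Machine M3 and reassigning the rest optimally gives only 9342 ops/s — worse by 231.

Pioneer receives Machine M6.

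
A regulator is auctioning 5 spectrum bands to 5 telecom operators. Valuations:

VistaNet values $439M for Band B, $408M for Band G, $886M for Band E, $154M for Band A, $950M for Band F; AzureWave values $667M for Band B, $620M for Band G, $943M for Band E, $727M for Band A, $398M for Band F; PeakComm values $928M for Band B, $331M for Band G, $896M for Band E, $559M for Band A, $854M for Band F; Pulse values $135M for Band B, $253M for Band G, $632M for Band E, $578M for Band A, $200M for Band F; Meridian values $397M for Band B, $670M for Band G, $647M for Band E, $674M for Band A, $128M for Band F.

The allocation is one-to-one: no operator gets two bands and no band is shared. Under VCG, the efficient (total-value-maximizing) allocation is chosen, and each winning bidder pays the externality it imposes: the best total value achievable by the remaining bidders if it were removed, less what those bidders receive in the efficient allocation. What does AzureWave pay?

AzureWave pays $58M.

Efficient allocation: VistaNet→Band F ($950M), AzureWave→Band E ($943M), PeakComm→Band B ($928M), Pulse→Band A ($578M), Meridian→Band G ($670M); total welfare W = $4069M.
AzureWave receives Band E at value $943M, so the others get W − 943 = $3126M.
Without AzureWave: best allocation of the remaining 4 bidders over all 5 bands is VistaNet→Band F ($950M), PeakComm→Band B ($928M), Pulse→Band E ($632M), Meridian→Band A ($674M), total $3184M.
VCG payment = (others' best without AzureWave) − (others' welfare with AzureWave) = 3184 − 3126 = $58M.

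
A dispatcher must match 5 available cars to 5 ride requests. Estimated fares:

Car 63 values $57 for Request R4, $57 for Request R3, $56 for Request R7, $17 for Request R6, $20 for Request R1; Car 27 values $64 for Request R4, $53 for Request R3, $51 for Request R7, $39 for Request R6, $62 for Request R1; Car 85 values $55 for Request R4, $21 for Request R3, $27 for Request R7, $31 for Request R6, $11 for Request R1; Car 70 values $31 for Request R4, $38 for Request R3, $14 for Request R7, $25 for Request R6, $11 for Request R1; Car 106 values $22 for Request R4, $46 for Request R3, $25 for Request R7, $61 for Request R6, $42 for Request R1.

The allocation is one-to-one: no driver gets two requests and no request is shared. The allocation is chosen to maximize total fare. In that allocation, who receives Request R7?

Car 63 receives Request R7.

This is the linear assignment problem.
Optimal: Car 63→Request R7 ($56), Car 27→Request R1 ($62), Car 85→Request R4 ($55), Car 70→Request R3 ($38), Car 106→Request R6 ($61) — total 56+62+55+38+61 = $272.
Row-greedy (each driver in turn takes its best remaining request) gives $213, worse by 59.
Next-best assignment: Car 63→Request R3, Car 27→Request R1, Car 85→Request R4, Car 70→Request R7, Car 106→Request R6 = $249.
Swapping Car 27↔Car 85 (Car 27→Request R4 $64, Car 85→Request R1 $11) loses 42.
No other one-to-one assignment exceeds $272.
Car 63's own top request is Request R4 ($57), but forcing Car 63→Request R4 and reassigning the rest optimally gives only $245 — worse by 27.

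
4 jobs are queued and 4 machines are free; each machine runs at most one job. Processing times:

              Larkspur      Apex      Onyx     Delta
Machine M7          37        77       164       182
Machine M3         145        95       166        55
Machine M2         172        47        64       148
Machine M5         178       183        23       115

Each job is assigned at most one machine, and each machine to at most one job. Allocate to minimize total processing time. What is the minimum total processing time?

Minimum total: 162 min

This is a one-to-one assignment (minimum-cost bipartite matching).
Optimal: Larkspur→Machine M7 (37 min), Apex→Machine M2 (47 min), Onyx→Machine M5 (23 min), Delta→Machine M3 (55 min) — total 37+47+23+55 = 162 min.
Next-best assignment: Larkspur→Machine M7, Apex→Machine M3, Onyx→Machine M5, Delta→Machine M2 = 303 min.
Swapping Apex↔Delta (Apex→Machine M3 95 min, Delta→Machine M2 148 min) adds 141.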